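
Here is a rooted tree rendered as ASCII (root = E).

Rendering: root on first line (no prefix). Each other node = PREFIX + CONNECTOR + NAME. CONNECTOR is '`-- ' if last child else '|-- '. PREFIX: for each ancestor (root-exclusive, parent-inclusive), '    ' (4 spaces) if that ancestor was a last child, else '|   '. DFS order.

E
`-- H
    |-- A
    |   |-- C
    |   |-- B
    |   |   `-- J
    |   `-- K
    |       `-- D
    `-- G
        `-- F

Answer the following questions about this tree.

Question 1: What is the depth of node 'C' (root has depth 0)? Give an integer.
Answer: 3

Derivation:
Path from root to C: E -> H -> A -> C
Depth = number of edges = 3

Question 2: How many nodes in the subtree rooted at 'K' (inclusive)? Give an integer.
Subtree rooted at K contains: D, K
Count = 2

Answer: 2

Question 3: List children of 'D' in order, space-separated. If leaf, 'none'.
Answer: none

Derivation:
Node D's children (from adjacency): (leaf)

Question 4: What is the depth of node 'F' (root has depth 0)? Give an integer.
Path from root to F: E -> H -> G -> F
Depth = number of edges = 3

Answer: 3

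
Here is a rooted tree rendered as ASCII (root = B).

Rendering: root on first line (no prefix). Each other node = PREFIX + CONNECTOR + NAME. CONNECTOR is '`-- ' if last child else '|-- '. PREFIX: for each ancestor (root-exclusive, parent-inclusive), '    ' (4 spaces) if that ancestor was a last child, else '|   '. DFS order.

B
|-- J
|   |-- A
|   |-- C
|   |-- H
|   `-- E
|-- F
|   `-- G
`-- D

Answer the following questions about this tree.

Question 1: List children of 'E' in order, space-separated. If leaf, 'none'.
Answer: none

Derivation:
Node E's children (from adjacency): (leaf)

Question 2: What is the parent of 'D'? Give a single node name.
Scan adjacency: D appears as child of B

Answer: B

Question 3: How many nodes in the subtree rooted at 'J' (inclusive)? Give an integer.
Subtree rooted at J contains: A, C, E, H, J
Count = 5

Answer: 5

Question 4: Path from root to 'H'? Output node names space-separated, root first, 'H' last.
Answer: B J H

Derivation:
Walk down from root: B -> J -> H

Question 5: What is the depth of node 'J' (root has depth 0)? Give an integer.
Path from root to J: B -> J
Depth = number of edges = 1

Answer: 1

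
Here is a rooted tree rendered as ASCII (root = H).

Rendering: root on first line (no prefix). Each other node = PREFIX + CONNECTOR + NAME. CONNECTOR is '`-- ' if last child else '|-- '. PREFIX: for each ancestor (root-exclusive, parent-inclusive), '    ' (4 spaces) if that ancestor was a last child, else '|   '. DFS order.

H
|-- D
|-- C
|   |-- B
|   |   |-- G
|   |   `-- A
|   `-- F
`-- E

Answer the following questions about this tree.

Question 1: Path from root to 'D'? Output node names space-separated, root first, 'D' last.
Answer: H D

Derivation:
Walk down from root: H -> D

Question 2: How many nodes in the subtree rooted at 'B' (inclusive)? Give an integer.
Subtree rooted at B contains: A, B, G
Count = 3

Answer: 3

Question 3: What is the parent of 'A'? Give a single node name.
Scan adjacency: A appears as child of B

Answer: B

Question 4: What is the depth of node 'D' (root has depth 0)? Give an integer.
Path from root to D: H -> D
Depth = number of edges = 1

Answer: 1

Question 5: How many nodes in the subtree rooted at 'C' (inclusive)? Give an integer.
Answer: 5

Derivation:
Subtree rooted at C contains: A, B, C, F, G
Count = 5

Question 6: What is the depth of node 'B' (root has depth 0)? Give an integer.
Path from root to B: H -> C -> B
Depth = number of edges = 2

Answer: 2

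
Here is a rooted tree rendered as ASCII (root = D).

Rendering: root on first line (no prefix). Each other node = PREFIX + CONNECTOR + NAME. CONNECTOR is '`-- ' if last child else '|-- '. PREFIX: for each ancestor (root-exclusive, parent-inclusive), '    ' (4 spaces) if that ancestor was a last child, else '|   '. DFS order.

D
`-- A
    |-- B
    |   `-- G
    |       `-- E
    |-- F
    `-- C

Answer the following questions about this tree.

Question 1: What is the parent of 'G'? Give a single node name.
Scan adjacency: G appears as child of B

Answer: B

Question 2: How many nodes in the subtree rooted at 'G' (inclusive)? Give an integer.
Subtree rooted at G contains: E, G
Count = 2

Answer: 2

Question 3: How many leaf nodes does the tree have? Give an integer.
Answer: 3

Derivation:
Leaves (nodes with no children): C, E, F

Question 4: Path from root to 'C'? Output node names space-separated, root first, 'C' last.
Answer: D A C

Derivation:
Walk down from root: D -> A -> C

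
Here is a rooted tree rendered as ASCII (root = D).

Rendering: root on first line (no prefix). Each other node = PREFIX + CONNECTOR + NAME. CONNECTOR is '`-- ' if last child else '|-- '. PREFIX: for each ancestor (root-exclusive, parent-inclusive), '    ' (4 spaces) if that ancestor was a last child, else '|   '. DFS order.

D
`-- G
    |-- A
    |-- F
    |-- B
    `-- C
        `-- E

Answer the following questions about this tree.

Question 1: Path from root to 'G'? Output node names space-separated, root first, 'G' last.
Answer: D G

Derivation:
Walk down from root: D -> G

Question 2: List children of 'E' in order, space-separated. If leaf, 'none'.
Node E's children (from adjacency): (leaf)

Answer: none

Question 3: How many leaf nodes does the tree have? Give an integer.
Leaves (nodes with no children): A, B, E, F

Answer: 4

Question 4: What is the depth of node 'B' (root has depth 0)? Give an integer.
Answer: 2

Derivation:
Path from root to B: D -> G -> B
Depth = number of edges = 2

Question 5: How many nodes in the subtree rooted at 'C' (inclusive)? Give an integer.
Answer: 2

Derivation:
Subtree rooted at C contains: C, E
Count = 2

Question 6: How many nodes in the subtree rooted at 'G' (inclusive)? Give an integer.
Subtree rooted at G contains: A, B, C, E, F, G
Count = 6

Answer: 6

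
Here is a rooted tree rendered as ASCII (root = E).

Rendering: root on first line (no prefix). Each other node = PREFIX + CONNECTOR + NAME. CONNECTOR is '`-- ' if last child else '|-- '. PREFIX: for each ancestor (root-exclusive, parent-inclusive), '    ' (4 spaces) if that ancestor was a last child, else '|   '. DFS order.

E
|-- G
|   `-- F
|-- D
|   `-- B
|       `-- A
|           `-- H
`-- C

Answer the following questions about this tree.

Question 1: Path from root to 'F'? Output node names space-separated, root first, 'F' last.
Answer: E G F

Derivation:
Walk down from root: E -> G -> F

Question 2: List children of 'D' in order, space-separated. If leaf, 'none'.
Answer: B

Derivation:
Node D's children (from adjacency): B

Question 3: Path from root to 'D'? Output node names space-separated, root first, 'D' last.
Walk down from root: E -> D

Answer: E D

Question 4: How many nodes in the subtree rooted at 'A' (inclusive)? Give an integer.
Subtree rooted at A contains: A, H
Count = 2

Answer: 2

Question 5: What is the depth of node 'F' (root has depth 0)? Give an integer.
Path from root to F: E -> G -> F
Depth = number of edges = 2

Answer: 2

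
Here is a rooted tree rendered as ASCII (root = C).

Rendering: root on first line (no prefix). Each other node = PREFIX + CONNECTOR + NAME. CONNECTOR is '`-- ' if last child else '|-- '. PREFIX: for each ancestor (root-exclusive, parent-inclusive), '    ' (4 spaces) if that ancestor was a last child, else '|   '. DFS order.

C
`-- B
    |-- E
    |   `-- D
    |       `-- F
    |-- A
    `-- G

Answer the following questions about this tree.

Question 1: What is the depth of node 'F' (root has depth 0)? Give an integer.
Answer: 4

Derivation:
Path from root to F: C -> B -> E -> D -> F
Depth = number of edges = 4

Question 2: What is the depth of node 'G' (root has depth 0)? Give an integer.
Answer: 2

Derivation:
Path from root to G: C -> B -> G
Depth = number of edges = 2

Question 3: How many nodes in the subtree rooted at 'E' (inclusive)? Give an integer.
Subtree rooted at E contains: D, E, F
Count = 3

Answer: 3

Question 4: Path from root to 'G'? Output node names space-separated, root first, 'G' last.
Walk down from root: C -> B -> G

Answer: C B G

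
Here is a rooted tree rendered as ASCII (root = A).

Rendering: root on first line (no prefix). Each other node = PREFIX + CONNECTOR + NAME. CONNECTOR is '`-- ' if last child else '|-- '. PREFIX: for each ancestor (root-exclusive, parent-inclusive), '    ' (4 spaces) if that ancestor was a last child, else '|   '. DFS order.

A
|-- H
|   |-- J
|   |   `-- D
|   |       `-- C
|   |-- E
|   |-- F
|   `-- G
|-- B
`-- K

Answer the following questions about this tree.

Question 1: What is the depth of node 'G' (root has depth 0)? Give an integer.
Path from root to G: A -> H -> G
Depth = number of edges = 2

Answer: 2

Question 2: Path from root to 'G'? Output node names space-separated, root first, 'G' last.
Answer: A H G

Derivation:
Walk down from root: A -> H -> G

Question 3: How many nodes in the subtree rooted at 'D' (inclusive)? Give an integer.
Answer: 2

Derivation:
Subtree rooted at D contains: C, D
Count = 2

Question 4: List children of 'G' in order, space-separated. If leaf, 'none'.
Node G's children (from adjacency): (leaf)

Answer: none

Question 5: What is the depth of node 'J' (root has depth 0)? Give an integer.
Answer: 2

Derivation:
Path from root to J: A -> H -> J
Depth = number of edges = 2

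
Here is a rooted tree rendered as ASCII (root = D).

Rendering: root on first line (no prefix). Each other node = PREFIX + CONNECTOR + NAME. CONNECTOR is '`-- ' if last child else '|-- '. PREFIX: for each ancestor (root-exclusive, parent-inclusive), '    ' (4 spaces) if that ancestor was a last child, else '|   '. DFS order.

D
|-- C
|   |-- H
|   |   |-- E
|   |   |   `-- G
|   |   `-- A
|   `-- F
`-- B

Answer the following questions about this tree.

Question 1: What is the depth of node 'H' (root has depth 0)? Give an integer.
Answer: 2

Derivation:
Path from root to H: D -> C -> H
Depth = number of edges = 2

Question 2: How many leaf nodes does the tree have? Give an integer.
Leaves (nodes with no children): A, B, F, G

Answer: 4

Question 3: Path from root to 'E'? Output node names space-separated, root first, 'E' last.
Walk down from root: D -> C -> H -> E

Answer: D C H E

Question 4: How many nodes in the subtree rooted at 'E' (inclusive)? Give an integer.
Answer: 2

Derivation:
Subtree rooted at E contains: E, G
Count = 2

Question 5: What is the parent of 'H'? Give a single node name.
Answer: C

Derivation:
Scan adjacency: H appears as child of C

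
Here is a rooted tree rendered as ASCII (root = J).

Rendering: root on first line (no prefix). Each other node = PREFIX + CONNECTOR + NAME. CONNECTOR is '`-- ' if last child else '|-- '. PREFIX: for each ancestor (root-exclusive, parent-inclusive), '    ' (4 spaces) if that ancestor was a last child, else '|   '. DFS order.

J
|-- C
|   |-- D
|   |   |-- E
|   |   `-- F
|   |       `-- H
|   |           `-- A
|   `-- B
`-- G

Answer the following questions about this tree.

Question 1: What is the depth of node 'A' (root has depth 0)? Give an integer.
Answer: 5

Derivation:
Path from root to A: J -> C -> D -> F -> H -> A
Depth = number of edges = 5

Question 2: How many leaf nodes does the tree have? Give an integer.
Leaves (nodes with no children): A, B, E, G

Answer: 4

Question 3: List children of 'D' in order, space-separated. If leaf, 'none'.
Answer: E F

Derivation:
Node D's children (from adjacency): E, F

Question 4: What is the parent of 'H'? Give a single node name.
Scan adjacency: H appears as child of F

Answer: F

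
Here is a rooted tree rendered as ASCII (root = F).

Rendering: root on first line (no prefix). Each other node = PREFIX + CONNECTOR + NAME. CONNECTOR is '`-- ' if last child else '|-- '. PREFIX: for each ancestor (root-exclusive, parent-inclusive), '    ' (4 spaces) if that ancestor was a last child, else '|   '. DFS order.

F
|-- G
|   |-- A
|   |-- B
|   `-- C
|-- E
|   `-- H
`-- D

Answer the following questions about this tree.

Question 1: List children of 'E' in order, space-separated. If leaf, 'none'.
Answer: H

Derivation:
Node E's children (from adjacency): H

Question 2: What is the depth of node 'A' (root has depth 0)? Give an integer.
Path from root to A: F -> G -> A
Depth = number of edges = 2

Answer: 2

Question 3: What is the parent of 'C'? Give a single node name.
Answer: G

Derivation:
Scan adjacency: C appears as child of G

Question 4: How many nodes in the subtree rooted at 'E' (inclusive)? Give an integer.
Answer: 2

Derivation:
Subtree rooted at E contains: E, H
Count = 2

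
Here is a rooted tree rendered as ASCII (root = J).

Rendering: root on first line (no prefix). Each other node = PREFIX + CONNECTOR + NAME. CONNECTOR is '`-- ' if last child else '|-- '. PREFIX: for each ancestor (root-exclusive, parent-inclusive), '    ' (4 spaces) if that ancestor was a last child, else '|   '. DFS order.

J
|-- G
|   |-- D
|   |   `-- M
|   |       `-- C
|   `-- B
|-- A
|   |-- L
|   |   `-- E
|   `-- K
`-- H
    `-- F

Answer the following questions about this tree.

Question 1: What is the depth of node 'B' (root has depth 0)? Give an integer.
Path from root to B: J -> G -> B
Depth = number of edges = 2

Answer: 2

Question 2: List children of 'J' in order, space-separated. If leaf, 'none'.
Answer: G A H

Derivation:
Node J's children (from adjacency): G, A, H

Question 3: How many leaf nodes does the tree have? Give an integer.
Leaves (nodes with no children): B, C, E, F, K

Answer: 5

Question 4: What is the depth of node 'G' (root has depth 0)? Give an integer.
Path from root to G: J -> G
Depth = number of edges = 1

Answer: 1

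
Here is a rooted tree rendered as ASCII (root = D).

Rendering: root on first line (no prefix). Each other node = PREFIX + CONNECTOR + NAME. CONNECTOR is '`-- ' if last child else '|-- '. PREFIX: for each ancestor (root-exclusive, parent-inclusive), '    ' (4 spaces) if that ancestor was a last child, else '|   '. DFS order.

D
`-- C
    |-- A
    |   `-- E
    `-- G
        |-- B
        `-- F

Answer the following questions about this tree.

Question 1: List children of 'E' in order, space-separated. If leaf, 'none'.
Answer: none

Derivation:
Node E's children (from adjacency): (leaf)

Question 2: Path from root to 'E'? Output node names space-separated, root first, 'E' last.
Walk down from root: D -> C -> A -> E

Answer: D C A E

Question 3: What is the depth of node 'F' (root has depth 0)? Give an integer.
Answer: 3

Derivation:
Path from root to F: D -> C -> G -> F
Depth = number of edges = 3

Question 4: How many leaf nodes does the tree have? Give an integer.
Leaves (nodes with no children): B, E, F

Answer: 3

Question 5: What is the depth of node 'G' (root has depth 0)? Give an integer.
Answer: 2

Derivation:
Path from root to G: D -> C -> G
Depth = number of edges = 2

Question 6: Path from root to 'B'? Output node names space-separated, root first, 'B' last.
Walk down from root: D -> C -> G -> B

Answer: D C G B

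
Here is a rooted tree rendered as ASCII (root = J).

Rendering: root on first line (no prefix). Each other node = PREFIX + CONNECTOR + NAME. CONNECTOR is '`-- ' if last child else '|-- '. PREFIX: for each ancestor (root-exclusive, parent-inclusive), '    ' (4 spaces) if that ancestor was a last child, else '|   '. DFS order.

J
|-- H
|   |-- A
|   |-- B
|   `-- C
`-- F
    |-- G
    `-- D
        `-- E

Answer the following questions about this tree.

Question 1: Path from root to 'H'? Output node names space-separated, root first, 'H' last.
Answer: J H

Derivation:
Walk down from root: J -> H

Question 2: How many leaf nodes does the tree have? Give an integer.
Answer: 5

Derivation:
Leaves (nodes with no children): A, B, C, E, G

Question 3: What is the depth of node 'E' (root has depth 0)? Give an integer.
Answer: 3

Derivation:
Path from root to E: J -> F -> D -> E
Depth = number of edges = 3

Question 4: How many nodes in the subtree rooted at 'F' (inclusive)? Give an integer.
Subtree rooted at F contains: D, E, F, G
Count = 4

Answer: 4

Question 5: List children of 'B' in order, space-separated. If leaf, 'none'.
Node B's children (from adjacency): (leaf)

Answer: none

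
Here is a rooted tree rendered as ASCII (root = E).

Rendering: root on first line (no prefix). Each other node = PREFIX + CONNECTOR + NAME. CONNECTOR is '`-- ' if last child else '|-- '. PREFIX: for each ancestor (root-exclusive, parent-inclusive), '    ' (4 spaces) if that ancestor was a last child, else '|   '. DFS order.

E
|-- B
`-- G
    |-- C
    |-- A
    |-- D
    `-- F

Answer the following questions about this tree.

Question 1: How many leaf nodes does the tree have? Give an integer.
Answer: 5

Derivation:
Leaves (nodes with no children): A, B, C, D, F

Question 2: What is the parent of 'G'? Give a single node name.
Answer: E

Derivation:
Scan adjacency: G appears as child of E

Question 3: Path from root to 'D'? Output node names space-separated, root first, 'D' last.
Answer: E G D

Derivation:
Walk down from root: E -> G -> D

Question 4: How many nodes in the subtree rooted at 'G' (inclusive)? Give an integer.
Answer: 5

Derivation:
Subtree rooted at G contains: A, C, D, F, G
Count = 5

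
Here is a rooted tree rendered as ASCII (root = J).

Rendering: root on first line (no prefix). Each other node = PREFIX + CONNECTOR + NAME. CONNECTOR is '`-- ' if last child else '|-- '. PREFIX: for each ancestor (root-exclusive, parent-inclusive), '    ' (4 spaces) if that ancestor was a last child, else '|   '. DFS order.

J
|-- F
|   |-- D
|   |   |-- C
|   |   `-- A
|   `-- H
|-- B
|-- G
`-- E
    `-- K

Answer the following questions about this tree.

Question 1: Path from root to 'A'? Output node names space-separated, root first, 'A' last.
Walk down from root: J -> F -> D -> A

Answer: J F D A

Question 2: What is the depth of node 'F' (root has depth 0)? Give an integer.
Path from root to F: J -> F
Depth = number of edges = 1

Answer: 1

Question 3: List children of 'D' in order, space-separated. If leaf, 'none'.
Answer: C A

Derivation:
Node D's children (from adjacency): C, A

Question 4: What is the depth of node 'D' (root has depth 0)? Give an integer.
Answer: 2

Derivation:
Path from root to D: J -> F -> D
Depth = number of edges = 2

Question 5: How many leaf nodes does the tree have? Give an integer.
Answer: 6

Derivation:
Leaves (nodes with no children): A, B, C, G, H, K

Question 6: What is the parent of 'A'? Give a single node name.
Answer: D

Derivation:
Scan adjacency: A appears as child of D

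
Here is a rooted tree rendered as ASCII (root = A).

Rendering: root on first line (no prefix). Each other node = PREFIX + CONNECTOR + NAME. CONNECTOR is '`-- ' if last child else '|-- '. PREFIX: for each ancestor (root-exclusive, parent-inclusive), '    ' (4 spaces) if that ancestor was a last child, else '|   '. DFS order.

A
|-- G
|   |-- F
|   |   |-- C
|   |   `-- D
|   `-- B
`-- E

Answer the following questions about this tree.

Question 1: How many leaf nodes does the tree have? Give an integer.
Answer: 4

Derivation:
Leaves (nodes with no children): B, C, D, E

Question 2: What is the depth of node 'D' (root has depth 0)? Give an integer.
Path from root to D: A -> G -> F -> D
Depth = number of edges = 3

Answer: 3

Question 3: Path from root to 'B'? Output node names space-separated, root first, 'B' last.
Answer: A G B

Derivation:
Walk down from root: A -> G -> B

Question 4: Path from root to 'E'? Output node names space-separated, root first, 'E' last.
Answer: A E

Derivation:
Walk down from root: A -> E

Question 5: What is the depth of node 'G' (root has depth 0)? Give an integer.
Path from root to G: A -> G
Depth = number of edges = 1

Answer: 1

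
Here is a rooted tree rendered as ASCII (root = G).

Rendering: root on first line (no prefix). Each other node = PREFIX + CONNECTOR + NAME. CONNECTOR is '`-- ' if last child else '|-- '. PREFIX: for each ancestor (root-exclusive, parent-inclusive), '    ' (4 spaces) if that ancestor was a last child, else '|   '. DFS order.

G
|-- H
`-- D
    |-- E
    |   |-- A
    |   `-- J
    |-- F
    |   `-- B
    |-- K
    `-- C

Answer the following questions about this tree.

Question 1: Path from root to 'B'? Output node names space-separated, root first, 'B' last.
Walk down from root: G -> D -> F -> B

Answer: G D F B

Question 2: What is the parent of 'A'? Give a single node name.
Scan adjacency: A appears as child of E

Answer: E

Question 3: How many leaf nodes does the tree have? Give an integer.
Answer: 6

Derivation:
Leaves (nodes with no children): A, B, C, H, J, K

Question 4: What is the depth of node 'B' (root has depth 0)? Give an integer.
Answer: 3

Derivation:
Path from root to B: G -> D -> F -> B
Depth = number of edges = 3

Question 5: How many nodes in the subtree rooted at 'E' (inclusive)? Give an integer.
Subtree rooted at E contains: A, E, J
Count = 3

Answer: 3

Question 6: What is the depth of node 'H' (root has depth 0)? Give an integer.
Path from root to H: G -> H
Depth = number of edges = 1

Answer: 1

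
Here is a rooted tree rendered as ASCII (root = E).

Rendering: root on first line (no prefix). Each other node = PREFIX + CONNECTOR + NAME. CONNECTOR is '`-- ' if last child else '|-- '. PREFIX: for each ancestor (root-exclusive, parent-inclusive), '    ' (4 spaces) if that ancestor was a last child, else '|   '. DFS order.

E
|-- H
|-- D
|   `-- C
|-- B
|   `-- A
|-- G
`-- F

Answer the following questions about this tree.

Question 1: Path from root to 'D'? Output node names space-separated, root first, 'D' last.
Walk down from root: E -> D

Answer: E D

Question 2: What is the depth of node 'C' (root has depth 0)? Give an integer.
Answer: 2

Derivation:
Path from root to C: E -> D -> C
Depth = number of edges = 2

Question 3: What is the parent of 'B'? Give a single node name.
Answer: E

Derivation:
Scan adjacency: B appears as child of E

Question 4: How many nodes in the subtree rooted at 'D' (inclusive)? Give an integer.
Answer: 2

Derivation:
Subtree rooted at D contains: C, D
Count = 2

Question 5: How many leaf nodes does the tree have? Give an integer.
Leaves (nodes with no children): A, C, F, G, H

Answer: 5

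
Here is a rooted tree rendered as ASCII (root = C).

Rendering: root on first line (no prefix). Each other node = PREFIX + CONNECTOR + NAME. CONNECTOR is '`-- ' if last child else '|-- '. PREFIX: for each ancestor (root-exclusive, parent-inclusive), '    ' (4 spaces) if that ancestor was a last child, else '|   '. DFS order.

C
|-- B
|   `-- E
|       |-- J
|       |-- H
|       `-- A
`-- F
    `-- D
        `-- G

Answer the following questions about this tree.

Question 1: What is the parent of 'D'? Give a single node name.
Scan adjacency: D appears as child of F

Answer: F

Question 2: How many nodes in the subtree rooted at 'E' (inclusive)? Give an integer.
Subtree rooted at E contains: A, E, H, J
Count = 4

Answer: 4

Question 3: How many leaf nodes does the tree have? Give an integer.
Answer: 4

Derivation:
Leaves (nodes with no children): A, G, H, J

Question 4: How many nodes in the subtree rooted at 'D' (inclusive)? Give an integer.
Answer: 2

Derivation:
Subtree rooted at D contains: D, G
Count = 2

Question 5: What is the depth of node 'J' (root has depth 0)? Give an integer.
Answer: 3

Derivation:
Path from root to J: C -> B -> E -> J
Depth = number of edges = 3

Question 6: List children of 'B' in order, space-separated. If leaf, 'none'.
Answer: E

Derivation:
Node B's children (from adjacency): E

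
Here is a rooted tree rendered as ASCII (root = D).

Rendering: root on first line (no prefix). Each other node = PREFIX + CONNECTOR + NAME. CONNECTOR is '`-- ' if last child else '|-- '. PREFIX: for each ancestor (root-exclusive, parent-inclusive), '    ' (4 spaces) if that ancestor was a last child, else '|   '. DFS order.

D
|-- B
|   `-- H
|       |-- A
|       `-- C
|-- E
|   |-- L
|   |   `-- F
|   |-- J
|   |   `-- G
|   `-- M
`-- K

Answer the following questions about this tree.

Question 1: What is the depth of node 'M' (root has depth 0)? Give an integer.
Path from root to M: D -> E -> M
Depth = number of edges = 2

Answer: 2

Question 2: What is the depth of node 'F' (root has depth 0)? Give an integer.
Answer: 3

Derivation:
Path from root to F: D -> E -> L -> F
Depth = number of edges = 3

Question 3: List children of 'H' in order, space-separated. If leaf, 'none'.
Node H's children (from adjacency): A, C

Answer: A C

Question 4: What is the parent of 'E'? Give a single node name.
Answer: D

Derivation:
Scan adjacency: E appears as child of D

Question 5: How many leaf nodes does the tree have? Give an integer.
Answer: 6

Derivation:
Leaves (nodes with no children): A, C, F, G, K, M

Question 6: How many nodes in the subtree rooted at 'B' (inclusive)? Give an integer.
Subtree rooted at B contains: A, B, C, H
Count = 4

Answer: 4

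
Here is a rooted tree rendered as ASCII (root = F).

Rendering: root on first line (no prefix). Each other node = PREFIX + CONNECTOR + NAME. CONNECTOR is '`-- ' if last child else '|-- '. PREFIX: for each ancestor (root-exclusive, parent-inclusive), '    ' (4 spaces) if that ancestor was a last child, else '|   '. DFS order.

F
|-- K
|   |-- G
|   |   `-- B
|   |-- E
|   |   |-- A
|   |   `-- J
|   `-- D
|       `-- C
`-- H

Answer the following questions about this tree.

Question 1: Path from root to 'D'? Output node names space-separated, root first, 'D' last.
Walk down from root: F -> K -> D

Answer: F K D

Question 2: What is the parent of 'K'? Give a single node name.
Answer: F

Derivation:
Scan adjacency: K appears as child of F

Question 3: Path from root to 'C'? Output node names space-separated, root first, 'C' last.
Answer: F K D C

Derivation:
Walk down from root: F -> K -> D -> C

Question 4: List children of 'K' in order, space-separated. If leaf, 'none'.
Answer: G E D

Derivation:
Node K's children (from adjacency): G, E, D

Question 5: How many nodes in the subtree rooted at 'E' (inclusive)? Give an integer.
Answer: 3

Derivation:
Subtree rooted at E contains: A, E, J
Count = 3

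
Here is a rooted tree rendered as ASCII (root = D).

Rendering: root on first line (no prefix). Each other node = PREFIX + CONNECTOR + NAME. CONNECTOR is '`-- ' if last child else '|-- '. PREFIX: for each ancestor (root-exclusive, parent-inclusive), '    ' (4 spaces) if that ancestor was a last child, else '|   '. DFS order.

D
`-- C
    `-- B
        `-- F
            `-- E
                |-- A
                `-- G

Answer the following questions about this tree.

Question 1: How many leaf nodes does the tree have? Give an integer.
Leaves (nodes with no children): A, G

Answer: 2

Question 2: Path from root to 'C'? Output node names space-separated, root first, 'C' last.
Answer: D C

Derivation:
Walk down from root: D -> C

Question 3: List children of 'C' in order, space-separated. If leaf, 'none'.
Node C's children (from adjacency): B

Answer: B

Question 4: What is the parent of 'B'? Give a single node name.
Answer: C

Derivation:
Scan adjacency: B appears as child of C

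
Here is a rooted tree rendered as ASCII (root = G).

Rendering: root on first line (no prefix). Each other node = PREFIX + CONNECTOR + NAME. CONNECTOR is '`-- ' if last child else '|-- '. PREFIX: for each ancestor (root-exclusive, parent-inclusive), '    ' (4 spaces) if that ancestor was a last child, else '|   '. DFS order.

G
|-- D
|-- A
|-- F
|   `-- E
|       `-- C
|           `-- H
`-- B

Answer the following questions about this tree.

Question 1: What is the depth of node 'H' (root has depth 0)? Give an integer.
Answer: 4

Derivation:
Path from root to H: G -> F -> E -> C -> H
Depth = number of edges = 4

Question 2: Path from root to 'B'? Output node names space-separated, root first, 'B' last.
Walk down from root: G -> B

Answer: G B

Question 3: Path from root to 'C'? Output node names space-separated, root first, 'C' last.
Answer: G F E C

Derivation:
Walk down from root: G -> F -> E -> C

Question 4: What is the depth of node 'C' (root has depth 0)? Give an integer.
Answer: 3

Derivation:
Path from root to C: G -> F -> E -> C
Depth = number of edges = 3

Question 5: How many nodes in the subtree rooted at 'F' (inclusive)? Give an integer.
Subtree rooted at F contains: C, E, F, H
Count = 4

Answer: 4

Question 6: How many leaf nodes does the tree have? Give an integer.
Leaves (nodes with no children): A, B, D, H

Answer: 4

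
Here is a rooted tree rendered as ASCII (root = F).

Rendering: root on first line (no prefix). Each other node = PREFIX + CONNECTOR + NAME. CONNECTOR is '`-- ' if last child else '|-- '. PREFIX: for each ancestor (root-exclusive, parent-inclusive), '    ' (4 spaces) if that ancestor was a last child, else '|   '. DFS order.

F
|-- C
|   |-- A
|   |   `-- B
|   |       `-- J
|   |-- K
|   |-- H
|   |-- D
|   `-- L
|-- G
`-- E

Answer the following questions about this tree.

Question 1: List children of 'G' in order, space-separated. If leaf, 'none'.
Answer: none

Derivation:
Node G's children (from adjacency): (leaf)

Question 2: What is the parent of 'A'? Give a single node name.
Scan adjacency: A appears as child of C

Answer: C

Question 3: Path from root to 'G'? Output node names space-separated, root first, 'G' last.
Answer: F G

Derivation:
Walk down from root: F -> G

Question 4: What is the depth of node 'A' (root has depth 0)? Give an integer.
Path from root to A: F -> C -> A
Depth = number of edges = 2

Answer: 2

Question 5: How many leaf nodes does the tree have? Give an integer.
Answer: 7

Derivation:
Leaves (nodes with no children): D, E, G, H, J, K, L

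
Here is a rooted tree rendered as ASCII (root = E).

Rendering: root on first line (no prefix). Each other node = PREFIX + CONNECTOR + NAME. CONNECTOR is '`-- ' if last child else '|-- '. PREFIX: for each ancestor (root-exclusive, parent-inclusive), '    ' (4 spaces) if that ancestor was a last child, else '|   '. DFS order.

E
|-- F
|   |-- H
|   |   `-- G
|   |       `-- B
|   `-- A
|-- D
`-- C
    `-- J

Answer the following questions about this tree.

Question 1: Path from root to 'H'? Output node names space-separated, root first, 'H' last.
Answer: E F H

Derivation:
Walk down from root: E -> F -> H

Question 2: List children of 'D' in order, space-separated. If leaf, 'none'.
Answer: none

Derivation:
Node D's children (from adjacency): (leaf)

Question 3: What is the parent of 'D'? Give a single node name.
Scan adjacency: D appears as child of E

Answer: E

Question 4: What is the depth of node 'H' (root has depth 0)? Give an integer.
Answer: 2

Derivation:
Path from root to H: E -> F -> H
Depth = number of edges = 2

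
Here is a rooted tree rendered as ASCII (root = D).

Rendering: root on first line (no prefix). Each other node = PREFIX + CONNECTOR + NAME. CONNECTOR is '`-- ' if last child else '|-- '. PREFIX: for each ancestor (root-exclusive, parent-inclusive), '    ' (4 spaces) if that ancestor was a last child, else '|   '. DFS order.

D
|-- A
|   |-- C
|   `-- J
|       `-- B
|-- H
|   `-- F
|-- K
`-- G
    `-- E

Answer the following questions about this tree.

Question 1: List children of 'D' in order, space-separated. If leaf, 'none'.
Node D's children (from adjacency): A, H, K, G

Answer: A H K G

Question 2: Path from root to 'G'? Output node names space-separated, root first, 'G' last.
Answer: D G

Derivation:
Walk down from root: D -> G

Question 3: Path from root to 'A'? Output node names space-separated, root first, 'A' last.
Answer: D A

Derivation:
Walk down from root: D -> A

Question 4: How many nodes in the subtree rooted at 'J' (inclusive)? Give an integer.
Answer: 2

Derivation:
Subtree rooted at J contains: B, J
Count = 2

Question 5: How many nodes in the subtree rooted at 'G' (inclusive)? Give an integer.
Subtree rooted at G contains: E, G
Count = 2

Answer: 2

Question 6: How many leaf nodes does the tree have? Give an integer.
Leaves (nodes with no children): B, C, E, F, K

Answer: 5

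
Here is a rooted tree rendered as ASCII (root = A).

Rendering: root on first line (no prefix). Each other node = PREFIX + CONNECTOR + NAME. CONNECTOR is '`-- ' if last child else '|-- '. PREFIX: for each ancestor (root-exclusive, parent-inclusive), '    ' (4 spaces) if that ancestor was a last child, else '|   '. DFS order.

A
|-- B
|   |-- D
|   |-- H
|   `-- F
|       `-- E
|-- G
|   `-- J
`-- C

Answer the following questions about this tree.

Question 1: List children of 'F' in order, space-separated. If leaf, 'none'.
Node F's children (from adjacency): E

Answer: E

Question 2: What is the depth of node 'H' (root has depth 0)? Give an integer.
Answer: 2

Derivation:
Path from root to H: A -> B -> H
Depth = number of edges = 2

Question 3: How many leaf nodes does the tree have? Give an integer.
Leaves (nodes with no children): C, D, E, H, J

Answer: 5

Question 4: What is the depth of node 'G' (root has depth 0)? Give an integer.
Answer: 1

Derivation:
Path from root to G: A -> G
Depth = number of edges = 1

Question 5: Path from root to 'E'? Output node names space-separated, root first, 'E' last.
Walk down from root: A -> B -> F -> E

Answer: A B F E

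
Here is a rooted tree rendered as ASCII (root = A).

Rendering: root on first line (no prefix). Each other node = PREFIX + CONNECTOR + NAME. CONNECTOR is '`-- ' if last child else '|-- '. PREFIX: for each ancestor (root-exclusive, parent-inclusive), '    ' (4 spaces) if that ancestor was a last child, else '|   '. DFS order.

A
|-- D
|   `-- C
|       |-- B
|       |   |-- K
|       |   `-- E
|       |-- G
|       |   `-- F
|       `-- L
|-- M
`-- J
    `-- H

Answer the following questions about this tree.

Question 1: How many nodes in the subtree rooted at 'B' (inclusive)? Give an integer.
Answer: 3

Derivation:
Subtree rooted at B contains: B, E, K
Count = 3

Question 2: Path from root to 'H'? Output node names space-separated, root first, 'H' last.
Answer: A J H

Derivation:
Walk down from root: A -> J -> H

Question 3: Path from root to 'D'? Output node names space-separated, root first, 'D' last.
Answer: A D

Derivation:
Walk down from root: A -> D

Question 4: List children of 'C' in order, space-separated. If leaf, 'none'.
Answer: B G L

Derivation:
Node C's children (from adjacency): B, G, L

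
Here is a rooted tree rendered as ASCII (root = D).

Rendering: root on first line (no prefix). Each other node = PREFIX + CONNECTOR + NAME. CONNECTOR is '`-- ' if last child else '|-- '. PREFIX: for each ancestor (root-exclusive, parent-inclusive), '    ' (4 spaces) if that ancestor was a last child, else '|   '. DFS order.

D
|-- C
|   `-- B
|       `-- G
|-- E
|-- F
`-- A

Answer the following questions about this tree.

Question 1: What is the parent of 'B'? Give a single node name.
Scan adjacency: B appears as child of C

Answer: C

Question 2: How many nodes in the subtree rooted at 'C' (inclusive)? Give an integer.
Subtree rooted at C contains: B, C, G
Count = 3

Answer: 3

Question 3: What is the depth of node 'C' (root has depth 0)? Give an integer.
Answer: 1

Derivation:
Path from root to C: D -> C
Depth = number of edges = 1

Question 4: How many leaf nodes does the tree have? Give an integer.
Leaves (nodes with no children): A, E, F, G

Answer: 4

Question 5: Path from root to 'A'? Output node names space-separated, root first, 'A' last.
Answer: D A

Derivation:
Walk down from root: D -> A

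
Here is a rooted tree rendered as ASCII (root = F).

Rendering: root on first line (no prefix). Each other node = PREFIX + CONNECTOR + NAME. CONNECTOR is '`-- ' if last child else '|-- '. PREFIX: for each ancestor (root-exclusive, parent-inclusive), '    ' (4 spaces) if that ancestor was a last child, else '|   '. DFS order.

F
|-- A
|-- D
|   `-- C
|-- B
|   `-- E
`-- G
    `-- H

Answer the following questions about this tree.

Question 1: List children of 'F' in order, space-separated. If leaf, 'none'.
Node F's children (from adjacency): A, D, B, G

Answer: A D B G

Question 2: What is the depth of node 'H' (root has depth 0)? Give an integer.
Answer: 2

Derivation:
Path from root to H: F -> G -> H
Depth = number of edges = 2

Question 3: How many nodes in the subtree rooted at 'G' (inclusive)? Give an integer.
Subtree rooted at G contains: G, H
Count = 2

Answer: 2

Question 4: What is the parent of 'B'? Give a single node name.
Answer: F

Derivation:
Scan adjacency: B appears as child of F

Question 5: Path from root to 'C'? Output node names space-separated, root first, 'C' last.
Walk down from root: F -> D -> C

Answer: F D C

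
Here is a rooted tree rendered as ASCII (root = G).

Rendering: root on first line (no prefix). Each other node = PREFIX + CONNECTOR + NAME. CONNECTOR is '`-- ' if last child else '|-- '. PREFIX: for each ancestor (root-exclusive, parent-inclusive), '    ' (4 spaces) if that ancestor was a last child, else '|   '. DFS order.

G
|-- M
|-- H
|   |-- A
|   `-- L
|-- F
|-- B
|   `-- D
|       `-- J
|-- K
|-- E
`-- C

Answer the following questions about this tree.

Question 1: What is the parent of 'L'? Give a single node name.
Answer: H

Derivation:
Scan adjacency: L appears as child of H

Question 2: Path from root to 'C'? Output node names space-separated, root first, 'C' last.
Answer: G C

Derivation:
Walk down from root: G -> C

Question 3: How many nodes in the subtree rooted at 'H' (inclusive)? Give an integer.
Answer: 3

Derivation:
Subtree rooted at H contains: A, H, L
Count = 3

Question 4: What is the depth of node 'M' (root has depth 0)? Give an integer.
Answer: 1

Derivation:
Path from root to M: G -> M
Depth = number of edges = 1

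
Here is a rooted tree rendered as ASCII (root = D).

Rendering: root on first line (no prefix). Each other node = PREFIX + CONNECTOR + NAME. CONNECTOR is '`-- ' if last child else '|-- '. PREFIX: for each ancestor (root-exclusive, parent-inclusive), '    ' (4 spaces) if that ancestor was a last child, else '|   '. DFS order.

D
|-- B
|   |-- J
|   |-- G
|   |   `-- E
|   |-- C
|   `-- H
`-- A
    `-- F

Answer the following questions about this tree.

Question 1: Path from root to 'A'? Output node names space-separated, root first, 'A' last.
Answer: D A

Derivation:
Walk down from root: D -> A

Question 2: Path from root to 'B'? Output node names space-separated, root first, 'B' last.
Walk down from root: D -> B

Answer: D B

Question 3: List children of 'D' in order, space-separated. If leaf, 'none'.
Node D's children (from adjacency): B, A

Answer: B A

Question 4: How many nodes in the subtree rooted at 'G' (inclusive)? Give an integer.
Answer: 2

Derivation:
Subtree rooted at G contains: E, G
Count = 2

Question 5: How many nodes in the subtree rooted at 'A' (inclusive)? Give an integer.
Subtree rooted at A contains: A, F
Count = 2

Answer: 2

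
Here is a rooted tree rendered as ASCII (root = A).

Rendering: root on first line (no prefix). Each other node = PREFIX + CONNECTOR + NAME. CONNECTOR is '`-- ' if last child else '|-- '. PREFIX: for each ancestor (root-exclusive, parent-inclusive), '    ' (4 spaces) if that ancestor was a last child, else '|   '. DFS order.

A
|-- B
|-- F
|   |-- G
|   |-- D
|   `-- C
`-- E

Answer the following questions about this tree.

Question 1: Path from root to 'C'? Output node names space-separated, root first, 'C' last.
Answer: A F C

Derivation:
Walk down from root: A -> F -> C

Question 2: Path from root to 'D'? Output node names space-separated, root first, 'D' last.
Walk down from root: A -> F -> D

Answer: A F D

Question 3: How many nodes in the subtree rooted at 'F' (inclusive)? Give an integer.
Subtree rooted at F contains: C, D, F, G
Count = 4

Answer: 4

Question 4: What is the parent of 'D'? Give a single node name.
Scan adjacency: D appears as child of F

Answer: F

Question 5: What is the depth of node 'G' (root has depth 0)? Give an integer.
Path from root to G: A -> F -> G
Depth = number of edges = 2

Answer: 2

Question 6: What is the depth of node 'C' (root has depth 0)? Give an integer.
Answer: 2

Derivation:
Path from root to C: A -> F -> C
Depth = number of edges = 2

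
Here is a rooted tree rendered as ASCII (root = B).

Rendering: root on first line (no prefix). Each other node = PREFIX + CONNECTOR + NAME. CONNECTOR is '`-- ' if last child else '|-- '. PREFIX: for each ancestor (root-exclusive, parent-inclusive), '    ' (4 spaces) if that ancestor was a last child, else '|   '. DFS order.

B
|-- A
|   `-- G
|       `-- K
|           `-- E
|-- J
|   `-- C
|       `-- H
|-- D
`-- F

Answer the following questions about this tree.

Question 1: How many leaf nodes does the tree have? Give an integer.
Leaves (nodes with no children): D, E, F, H

Answer: 4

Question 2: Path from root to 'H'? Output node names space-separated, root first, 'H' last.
Answer: B J C H

Derivation:
Walk down from root: B -> J -> C -> H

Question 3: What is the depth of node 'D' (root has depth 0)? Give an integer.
Answer: 1

Derivation:
Path from root to D: B -> D
Depth = number of edges = 1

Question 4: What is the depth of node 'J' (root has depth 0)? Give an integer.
Path from root to J: B -> J
Depth = number of edges = 1

Answer: 1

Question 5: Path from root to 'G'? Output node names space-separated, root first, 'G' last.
Walk down from root: B -> A -> G

Answer: B A G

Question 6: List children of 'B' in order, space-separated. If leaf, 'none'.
Node B's children (from adjacency): A, J, D, F

Answer: A J D F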